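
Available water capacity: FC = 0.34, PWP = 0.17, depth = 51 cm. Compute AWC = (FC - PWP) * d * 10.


AWC = (FC - PWP) * d * 10
AWC = (0.34 - 0.17) * 51 * 10
AWC = 0.1700 * 51 * 10

86.7000 mm


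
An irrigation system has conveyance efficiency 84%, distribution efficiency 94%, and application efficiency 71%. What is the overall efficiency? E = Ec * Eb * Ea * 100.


Ec = 0.84, Eb = 0.94, Ea = 0.71
E = 0.84 * 0.94 * 0.71 * 100 = 56.0616%

56.0616 %


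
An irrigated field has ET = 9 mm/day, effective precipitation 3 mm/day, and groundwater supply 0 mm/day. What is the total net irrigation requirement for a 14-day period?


Daily deficit = ET - Pe - GW = 9 - 3 - 0 = 6 mm/day
NIR = 6 * 14 = 84 mm

84.0000 mm


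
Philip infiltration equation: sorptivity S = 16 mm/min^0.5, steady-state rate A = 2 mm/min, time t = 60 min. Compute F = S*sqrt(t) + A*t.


F = S*sqrt(t) + A*t
F = 16*sqrt(60) + 2*60
F = 16*7.745967 + 120

243.9355 mm


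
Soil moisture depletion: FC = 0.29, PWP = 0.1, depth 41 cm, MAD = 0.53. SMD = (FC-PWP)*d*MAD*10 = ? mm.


SMD = (FC - PWP) * d * MAD * 10
SMD = (0.29 - 0.1) * 41 * 0.53 * 10
SMD = 0.1900 * 41 * 0.53 * 10

41.2870 mm


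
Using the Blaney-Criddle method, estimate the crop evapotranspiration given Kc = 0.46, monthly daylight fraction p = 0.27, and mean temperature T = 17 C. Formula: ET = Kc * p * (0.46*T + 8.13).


ET = Kc * p * (0.46*T + 8.13)
ET = 0.46 * 0.27 * (0.46*17 + 8.13)
ET = 0.46 * 0.27 * 15.9500

1.9810 mm/day


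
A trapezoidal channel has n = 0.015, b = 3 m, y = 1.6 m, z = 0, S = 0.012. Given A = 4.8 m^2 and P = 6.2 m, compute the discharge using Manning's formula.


R = A/P = 4.8/6.2 = 0.774194
Q = (1/0.015) * 4.8 * 0.774194^(2/3) * 0.012^0.5

29.5556 m^3/s


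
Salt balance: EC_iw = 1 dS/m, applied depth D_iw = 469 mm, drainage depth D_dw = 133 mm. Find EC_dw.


EC_dw = EC_iw * D_iw / D_dw
EC_dw = 1 * 469 / 133
EC_dw = 469 / 133

3.5263 dS/m


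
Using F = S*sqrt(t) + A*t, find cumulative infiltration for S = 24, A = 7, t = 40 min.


F = S*sqrt(t) + A*t
F = 24*sqrt(40) + 7*40
F = 24*6.324555 + 280

431.7893 mm


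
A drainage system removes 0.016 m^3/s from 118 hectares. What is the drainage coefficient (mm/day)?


DC = Q * 86400 / (A * 10000) * 1000
DC = 0.016 * 86400 / (118 * 10000) * 1000
DC = 1382400.0000 / 1180000

1.1715 mm/day


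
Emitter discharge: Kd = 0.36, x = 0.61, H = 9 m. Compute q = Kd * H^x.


q = Kd * H^x = 0.36 * 9^0.61 = 0.36 * 3.820216

1.3753 L/h


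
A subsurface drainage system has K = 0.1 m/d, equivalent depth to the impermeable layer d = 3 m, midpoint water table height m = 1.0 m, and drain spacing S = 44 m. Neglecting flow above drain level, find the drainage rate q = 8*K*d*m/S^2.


q = 8*K*d*m/S^2
q = 8*0.1*3*1.0/44^2
q = 2.4000 / 1936

0.0012 m/d


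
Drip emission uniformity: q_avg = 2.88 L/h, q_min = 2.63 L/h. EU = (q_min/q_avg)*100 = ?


EU = (q_min/q_avg)*100 = (2.63/2.88)*100 = 91.3194%

91.3194 %


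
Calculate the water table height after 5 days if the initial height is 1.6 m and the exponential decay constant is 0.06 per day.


m = m0 * exp(-k*t)
m = 1.6 * exp(-0.06 * 5)
m = 1.6 * exp(-0.3000)

1.1853 m


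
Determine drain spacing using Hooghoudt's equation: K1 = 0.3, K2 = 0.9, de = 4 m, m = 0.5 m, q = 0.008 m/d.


S^2 = 8*K2*de*m/q + 4*K1*m^2/q
S^2 = 8*0.9*4*0.5/0.008 + 4*0.3*0.5^2/0.008
S = sqrt(1837.5000)

42.8661 m


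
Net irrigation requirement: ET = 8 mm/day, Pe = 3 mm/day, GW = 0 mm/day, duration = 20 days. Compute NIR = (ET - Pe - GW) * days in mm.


Daily deficit = ET - Pe - GW = 8 - 3 - 0 = 5 mm/day
NIR = 5 * 20 = 100 mm

100.0000 mm


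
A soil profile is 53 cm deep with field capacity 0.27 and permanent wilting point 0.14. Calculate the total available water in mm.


AWC = (FC - PWP) * d * 10
AWC = (0.27 - 0.14) * 53 * 10
AWC = 0.1300 * 53 * 10

68.9000 mm


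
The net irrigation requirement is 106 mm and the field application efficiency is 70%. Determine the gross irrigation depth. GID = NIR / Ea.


Ea = 70% = 0.7
GID = NIR / Ea = 106 / 0.7 = 151.4286 mm

151.4286 mm


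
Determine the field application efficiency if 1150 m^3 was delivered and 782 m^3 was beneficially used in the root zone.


Ea = V_root / V_field * 100 = 782 / 1150 * 100 = 68.0000%

68.0000 %


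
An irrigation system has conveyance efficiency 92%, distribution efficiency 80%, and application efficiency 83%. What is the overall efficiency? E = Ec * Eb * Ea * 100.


Ec = 0.92, Eb = 0.8, Ea = 0.83
E = 0.92 * 0.8 * 0.83 * 100 = 61.0880%

61.0880 %


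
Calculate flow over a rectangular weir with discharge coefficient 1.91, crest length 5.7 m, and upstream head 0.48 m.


Q = C * L * H^(3/2) = 1.91 * 5.7 * 0.48^1.5 = 1.91 * 5.7 * 0.332554

3.6205 m^3/s


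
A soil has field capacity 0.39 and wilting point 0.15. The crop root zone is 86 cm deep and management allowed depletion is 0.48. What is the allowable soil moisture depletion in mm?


SMD = (FC - PWP) * d * MAD * 10
SMD = (0.39 - 0.15) * 86 * 0.48 * 10
SMD = 0.2400 * 86 * 0.48 * 10

99.0720 mm


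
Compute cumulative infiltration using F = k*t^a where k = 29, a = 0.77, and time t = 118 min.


F = k * t^a = 29 * 118^0.77
F = 29 * 39.386659

1142.2131 mm


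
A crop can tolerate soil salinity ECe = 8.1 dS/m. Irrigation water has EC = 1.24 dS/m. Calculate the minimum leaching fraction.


LR = ECiw / (5*ECe - ECiw)
LR = 1.24 / (5*8.1 - 1.24)
LR = 1.24 / 39.2600

0.0316


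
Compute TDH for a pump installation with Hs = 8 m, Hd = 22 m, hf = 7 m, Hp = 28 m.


TDH = Hs + Hd + hf + Hp = 8 + 22 + 7 + 28 = 65

65 m


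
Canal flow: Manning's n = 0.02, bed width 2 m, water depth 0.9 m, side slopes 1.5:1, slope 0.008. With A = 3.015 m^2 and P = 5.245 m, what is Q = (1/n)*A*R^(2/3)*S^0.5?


R = A/P = 3.015/5.245 = 0.574833
Q = (1/0.02) * 3.015 * 0.574833^(2/3) * 0.008^0.5

9.3217 m^3/s


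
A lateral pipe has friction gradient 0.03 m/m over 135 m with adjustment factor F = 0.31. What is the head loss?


hf = J * L * F = 0.03 * 135 * 0.31 = 1.2555 m

1.2555 m


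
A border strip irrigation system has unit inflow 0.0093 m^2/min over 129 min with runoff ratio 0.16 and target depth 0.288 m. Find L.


L = q*t/((1+r)*Z)
L = 0.0093*129/((1+0.16)*0.288)
L = 1.1997/0.33408

3.5911 m


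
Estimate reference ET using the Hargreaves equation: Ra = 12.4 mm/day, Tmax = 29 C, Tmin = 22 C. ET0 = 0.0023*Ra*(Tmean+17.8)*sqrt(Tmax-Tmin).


Tmean = (Tmax + Tmin)/2 = (29 + 22)/2 = 25.5
ET0 = 0.0023 * 12.4 * (25.5 + 17.8) * sqrt(29 - 22)
ET0 = 0.0023 * 12.4 * 43.3 * 2.645751

3.2673 mm/day


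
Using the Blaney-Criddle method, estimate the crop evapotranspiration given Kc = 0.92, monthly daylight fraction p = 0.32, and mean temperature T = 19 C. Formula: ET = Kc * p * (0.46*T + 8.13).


ET = Kc * p * (0.46*T + 8.13)
ET = 0.92 * 0.32 * (0.46*19 + 8.13)
ET = 0.92 * 0.32 * 16.8700

4.9665 mm/day


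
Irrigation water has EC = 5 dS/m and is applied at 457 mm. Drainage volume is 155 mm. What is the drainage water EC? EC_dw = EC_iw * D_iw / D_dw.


EC_dw = EC_iw * D_iw / D_dw
EC_dw = 5 * 457 / 155
EC_dw = 2285 / 155

14.7419 dS/m


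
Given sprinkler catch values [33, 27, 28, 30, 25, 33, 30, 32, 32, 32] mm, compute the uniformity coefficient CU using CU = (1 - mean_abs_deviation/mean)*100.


mean = 30.200000 mm
MAD = 2.200000 mm
CU = (1 - 2.200000/30.200000)*100

92.7152 %


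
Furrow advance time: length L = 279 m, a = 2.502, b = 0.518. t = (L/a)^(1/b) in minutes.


t = (L/a)^(1/b)
t = (279/2.502)^(1/0.518)
t = 111.510791^(1/0.518)

8960.8503 min


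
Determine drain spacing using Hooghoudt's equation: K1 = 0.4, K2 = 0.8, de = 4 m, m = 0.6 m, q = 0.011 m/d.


S^2 = 8*K2*de*m/q + 4*K1*m^2/q
S^2 = 8*0.8*4*0.6/0.011 + 4*0.4*0.6^2/0.011
S = sqrt(1448.7273)

38.0622 m


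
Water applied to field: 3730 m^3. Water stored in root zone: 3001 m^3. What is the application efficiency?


Ea = V_root / V_field * 100 = 3001 / 3730 * 100 = 80.4558%

80.4558 %


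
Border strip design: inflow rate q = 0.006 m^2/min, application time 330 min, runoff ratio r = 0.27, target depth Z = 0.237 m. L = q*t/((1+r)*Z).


L = q*t/((1+r)*Z)
L = 0.006*330/((1+0.27)*0.237)
L = 1.98/0.30099

6.5783 m


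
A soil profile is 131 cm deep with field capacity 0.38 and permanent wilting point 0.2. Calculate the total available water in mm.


AWC = (FC - PWP) * d * 10
AWC = (0.38 - 0.2) * 131 * 10
AWC = 0.1800 * 131 * 10

235.8000 mm


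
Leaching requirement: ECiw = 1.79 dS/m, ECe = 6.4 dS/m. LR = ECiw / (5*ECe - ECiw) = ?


LR = ECiw / (5*ECe - ECiw)
LR = 1.79 / (5*6.4 - 1.79)
LR = 1.79 / 30.2100

0.0593


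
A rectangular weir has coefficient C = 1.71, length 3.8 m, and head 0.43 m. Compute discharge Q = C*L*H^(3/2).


Q = C * L * H^(3/2) = 1.71 * 3.8 * 0.43^1.5 = 1.71 * 3.8 * 0.281970

1.8322 m^3/s


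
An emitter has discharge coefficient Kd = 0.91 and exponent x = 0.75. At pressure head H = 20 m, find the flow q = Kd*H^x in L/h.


q = Kd * H^x = 0.91 * 20^0.75 = 0.91 * 9.457416

8.6062 L/h


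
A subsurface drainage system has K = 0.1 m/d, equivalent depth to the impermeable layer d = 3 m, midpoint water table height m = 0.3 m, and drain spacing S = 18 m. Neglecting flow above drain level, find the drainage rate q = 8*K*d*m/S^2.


q = 8*K*d*m/S^2
q = 8*0.1*3*0.3/18^2
q = 0.7200 / 324

0.0022 m/d


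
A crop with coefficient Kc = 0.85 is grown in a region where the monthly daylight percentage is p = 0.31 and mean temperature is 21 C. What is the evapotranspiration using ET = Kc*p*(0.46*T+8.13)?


ET = Kc * p * (0.46*T + 8.13)
ET = 0.85 * 0.31 * (0.46*21 + 8.13)
ET = 0.85 * 0.31 * 17.7900

4.6877 mm/day


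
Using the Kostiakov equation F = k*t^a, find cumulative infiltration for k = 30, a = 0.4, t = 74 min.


F = k * t^a = 30 * 74^0.4
F = 30 * 5.593617

167.8085 mm


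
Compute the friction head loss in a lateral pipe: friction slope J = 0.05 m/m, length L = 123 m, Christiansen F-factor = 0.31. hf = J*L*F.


hf = J * L * F = 0.05 * 123 * 0.31 = 1.9065 m

1.9065 m


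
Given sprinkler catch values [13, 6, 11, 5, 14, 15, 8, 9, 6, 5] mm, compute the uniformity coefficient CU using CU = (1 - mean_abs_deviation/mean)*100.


mean = 9.200000 mm
MAD = 3.240000 mm
CU = (1 - 3.240000/9.200000)*100

64.7826 %


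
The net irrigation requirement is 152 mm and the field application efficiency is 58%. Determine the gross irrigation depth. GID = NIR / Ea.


Ea = 58% = 0.58
GID = NIR / Ea = 152 / 0.58 = 262.0690 mm

262.0690 mm


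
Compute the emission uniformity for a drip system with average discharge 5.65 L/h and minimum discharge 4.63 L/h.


EU = (q_min/q_avg)*100 = (4.63/5.65)*100 = 81.9469%

81.9469 %


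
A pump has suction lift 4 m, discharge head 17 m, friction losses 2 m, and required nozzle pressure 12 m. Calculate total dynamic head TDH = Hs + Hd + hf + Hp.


TDH = Hs + Hd + hf + Hp = 4 + 17 + 2 + 12 = 35

35 m


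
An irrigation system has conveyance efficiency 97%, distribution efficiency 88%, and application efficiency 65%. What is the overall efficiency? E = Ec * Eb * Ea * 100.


Ec = 0.97, Eb = 0.88, Ea = 0.65
E = 0.97 * 0.88 * 0.65 * 100 = 55.4840%

55.4840 %


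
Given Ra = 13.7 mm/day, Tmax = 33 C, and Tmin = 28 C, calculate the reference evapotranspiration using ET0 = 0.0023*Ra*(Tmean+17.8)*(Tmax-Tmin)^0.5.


Tmean = (Tmax + Tmin)/2 = (33 + 28)/2 = 30.5
ET0 = 0.0023 * 13.7 * (30.5 + 17.8) * sqrt(33 - 28)
ET0 = 0.0023 * 13.7 * 48.3 * 2.236068

3.4031 mm/day


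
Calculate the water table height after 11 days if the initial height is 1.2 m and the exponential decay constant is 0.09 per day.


m = m0 * exp(-k*t)
m = 1.2 * exp(-0.09 * 11)
m = 1.2 * exp(-0.9900)

0.4459 m


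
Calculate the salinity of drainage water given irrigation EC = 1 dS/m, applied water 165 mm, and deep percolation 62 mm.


EC_dw = EC_iw * D_iw / D_dw
EC_dw = 1 * 165 / 62
EC_dw = 165 / 62

2.6613 dS/m


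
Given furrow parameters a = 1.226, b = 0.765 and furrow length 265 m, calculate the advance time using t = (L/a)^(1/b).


t = (L/a)^(1/b)
t = (265/1.226)^(1/0.765)
t = 216.150082^(1/0.765)

1127.1140 min


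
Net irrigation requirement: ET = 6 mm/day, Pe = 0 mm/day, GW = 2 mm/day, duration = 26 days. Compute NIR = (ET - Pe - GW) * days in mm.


Daily deficit = ET - Pe - GW = 6 - 0 - 2 = 4 mm/day
NIR = 4 * 26 = 104 mm

104.0000 mm


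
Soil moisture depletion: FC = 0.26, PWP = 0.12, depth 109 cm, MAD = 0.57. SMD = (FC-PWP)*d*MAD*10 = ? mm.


SMD = (FC - PWP) * d * MAD * 10
SMD = (0.26 - 0.12) * 109 * 0.57 * 10
SMD = 0.1400 * 109 * 0.57 * 10

86.9820 mm


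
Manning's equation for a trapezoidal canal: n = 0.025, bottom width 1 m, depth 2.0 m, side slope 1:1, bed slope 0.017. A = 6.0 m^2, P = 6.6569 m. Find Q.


R = A/P = 6.0/6.6569 = 0.901320
Q = (1/0.025) * 6.0 * 0.901320^(2/3) * 0.017^0.5

29.1981 m^3/s


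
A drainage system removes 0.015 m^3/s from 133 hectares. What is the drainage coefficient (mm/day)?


DC = Q * 86400 / (A * 10000) * 1000
DC = 0.015 * 86400 / (133 * 10000) * 1000
DC = 1296000.0000 / 1330000

0.9744 mm/day


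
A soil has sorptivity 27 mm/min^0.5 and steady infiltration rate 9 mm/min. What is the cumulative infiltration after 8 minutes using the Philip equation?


F = S*sqrt(t) + A*t
F = 27*sqrt(8) + 9*8
F = 27*2.828427 + 72

148.3675 mm


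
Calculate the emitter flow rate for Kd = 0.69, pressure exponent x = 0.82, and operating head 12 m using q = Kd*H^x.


q = Kd * H^x = 0.69 * 12^0.82 = 0.69 * 7.672354

5.2939 L/h


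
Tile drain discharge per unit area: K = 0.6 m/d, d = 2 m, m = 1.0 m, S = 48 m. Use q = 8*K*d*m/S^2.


q = 8*K*d*m/S^2
q = 8*0.6*2*1.0/48^2
q = 9.6000 / 2304

0.0042 m/d


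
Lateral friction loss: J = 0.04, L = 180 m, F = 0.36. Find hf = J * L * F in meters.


hf = J * L * F = 0.04 * 180 * 0.36 = 2.5920 m

2.5920 m


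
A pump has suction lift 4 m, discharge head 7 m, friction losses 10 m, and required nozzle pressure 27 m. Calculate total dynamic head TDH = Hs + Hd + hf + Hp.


TDH = Hs + Hd + hf + Hp = 4 + 7 + 10 + 27 = 48

48 m


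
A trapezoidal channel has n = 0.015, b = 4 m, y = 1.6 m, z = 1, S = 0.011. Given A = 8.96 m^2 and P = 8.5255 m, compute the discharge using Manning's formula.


R = A/P = 8.96/8.5255 = 1.050965
Q = (1/0.015) * 8.96 * 1.050965^(2/3) * 0.011^0.5

64.7598 m^3/s


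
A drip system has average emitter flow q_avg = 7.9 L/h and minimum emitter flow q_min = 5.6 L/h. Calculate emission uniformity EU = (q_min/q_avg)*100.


EU = (q_min/q_avg)*100 = (5.6/7.9)*100 = 70.8861%

70.8861 %


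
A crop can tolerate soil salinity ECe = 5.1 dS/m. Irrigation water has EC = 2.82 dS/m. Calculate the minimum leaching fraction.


LR = ECiw / (5*ECe - ECiw)
LR = 2.82 / (5*5.1 - 2.82)
LR = 2.82 / 22.6800

0.1243


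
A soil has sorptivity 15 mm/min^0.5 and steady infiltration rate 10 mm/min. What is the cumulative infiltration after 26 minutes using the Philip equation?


F = S*sqrt(t) + A*t
F = 15*sqrt(26) + 10*26
F = 15*5.099020 + 260

336.4853 mm


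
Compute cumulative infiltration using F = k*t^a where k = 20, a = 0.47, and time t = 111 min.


F = k * t^a = 20 * 111^0.47
F = 20 * 9.147487

182.9497 mm


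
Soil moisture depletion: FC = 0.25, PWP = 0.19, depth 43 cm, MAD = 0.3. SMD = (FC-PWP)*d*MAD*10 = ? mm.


SMD = (FC - PWP) * d * MAD * 10
SMD = (0.25 - 0.19) * 43 * 0.3 * 10
SMD = 0.0600 * 43 * 0.3 * 10

7.7400 mm


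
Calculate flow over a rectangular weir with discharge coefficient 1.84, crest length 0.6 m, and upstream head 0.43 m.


Q = C * L * H^(3/2) = 1.84 * 0.6 * 0.43^1.5 = 1.84 * 0.6 * 0.281970

0.3113 m^3/s


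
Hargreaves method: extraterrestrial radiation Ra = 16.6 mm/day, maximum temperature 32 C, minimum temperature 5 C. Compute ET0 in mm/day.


Tmean = (Tmax + Tmin)/2 = (32 + 5)/2 = 18.5
ET0 = 0.0023 * 16.6 * (18.5 + 17.8) * sqrt(32 - 5)
ET0 = 0.0023 * 16.6 * 36.3 * 5.196152

7.2015 mm/day


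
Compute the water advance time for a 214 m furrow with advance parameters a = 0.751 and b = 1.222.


t = (L/a)^(1/b)
t = (214/0.751)^(1/1.222)
t = 284.953395^(1/1.222)

102.0508 min


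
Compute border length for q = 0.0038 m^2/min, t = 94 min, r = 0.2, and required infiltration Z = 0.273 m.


L = q*t/((1+r)*Z)
L = 0.0038*94/((1+0.2)*0.273)
L = 0.3572/0.3276

1.0904 m


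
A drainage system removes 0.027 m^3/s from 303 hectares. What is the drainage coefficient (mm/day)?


DC = Q * 86400 / (A * 10000) * 1000
DC = 0.027 * 86400 / (303 * 10000) * 1000
DC = 2332800.0000 / 3030000

0.7699 mm/day


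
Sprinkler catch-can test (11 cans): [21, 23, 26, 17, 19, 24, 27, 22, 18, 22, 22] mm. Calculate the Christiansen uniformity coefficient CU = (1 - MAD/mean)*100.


mean = 21.909091 mm
MAD = 2.297521 mm
CU = (1 - 2.297521/21.909091)*100

89.5134 %


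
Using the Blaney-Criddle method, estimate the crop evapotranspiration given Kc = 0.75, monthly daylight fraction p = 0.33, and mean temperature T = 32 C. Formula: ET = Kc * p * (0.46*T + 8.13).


ET = Kc * p * (0.46*T + 8.13)
ET = 0.75 * 0.33 * (0.46*32 + 8.13)
ET = 0.75 * 0.33 * 22.8500

5.6554 mm/day


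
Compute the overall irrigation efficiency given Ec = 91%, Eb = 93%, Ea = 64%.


Ec = 0.91, Eb = 0.93, Ea = 0.64
E = 0.91 * 0.93 * 0.64 * 100 = 54.1632%

54.1632 %


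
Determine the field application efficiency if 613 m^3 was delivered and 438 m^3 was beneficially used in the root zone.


Ea = V_root / V_field * 100 = 438 / 613 * 100 = 71.4519%

71.4519 %


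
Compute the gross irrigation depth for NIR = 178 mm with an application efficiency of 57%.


Ea = 57% = 0.57
GID = NIR / Ea = 178 / 0.57 = 312.2807 mm

312.2807 mm


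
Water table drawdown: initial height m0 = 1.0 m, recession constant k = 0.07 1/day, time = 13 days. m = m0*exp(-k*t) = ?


m = m0 * exp(-k*t)
m = 1.0 * exp(-0.07 * 13)
m = 1.0 * exp(-0.9100)

0.4025 m


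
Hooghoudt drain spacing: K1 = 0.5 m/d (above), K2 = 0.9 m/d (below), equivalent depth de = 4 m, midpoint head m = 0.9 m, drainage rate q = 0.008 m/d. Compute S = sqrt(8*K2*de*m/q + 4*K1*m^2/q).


S^2 = 8*K2*de*m/q + 4*K1*m^2/q
S^2 = 8*0.9*4*0.9/0.008 + 4*0.5*0.9^2/0.008
S = sqrt(3442.5000)

58.6728 m


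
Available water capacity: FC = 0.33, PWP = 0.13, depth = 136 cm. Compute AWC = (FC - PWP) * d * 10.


AWC = (FC - PWP) * d * 10
AWC = (0.33 - 0.13) * 136 * 10
AWC = 0.2000 * 136 * 10

272.0000 mm


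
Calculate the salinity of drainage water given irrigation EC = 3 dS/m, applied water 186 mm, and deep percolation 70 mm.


EC_dw = EC_iw * D_iw / D_dw
EC_dw = 3 * 186 / 70
EC_dw = 558 / 70

7.9714 dS/m


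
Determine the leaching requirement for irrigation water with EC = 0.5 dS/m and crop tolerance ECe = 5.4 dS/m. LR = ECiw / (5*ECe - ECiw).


LR = ECiw / (5*ECe - ECiw)
LR = 0.5 / (5*5.4 - 0.5)
LR = 0.5 / 26.5000

0.0189


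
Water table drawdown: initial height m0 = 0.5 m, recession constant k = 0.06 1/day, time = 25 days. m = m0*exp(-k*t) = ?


m = m0 * exp(-k*t)
m = 0.5 * exp(-0.06 * 25)
m = 0.5 * exp(-1.5000)

0.1116 m


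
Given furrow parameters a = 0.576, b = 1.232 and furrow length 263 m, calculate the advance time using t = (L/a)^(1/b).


t = (L/a)^(1/b)
t = (263/0.576)^(1/1.232)
t = 456.597222^(1/1.232)

144.1160 min


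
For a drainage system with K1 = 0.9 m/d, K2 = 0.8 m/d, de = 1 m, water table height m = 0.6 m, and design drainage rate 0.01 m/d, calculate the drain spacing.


S^2 = 8*K2*de*m/q + 4*K1*m^2/q
S^2 = 8*0.8*1*0.6/0.01 + 4*0.9*0.6^2/0.01
S = sqrt(513.6000)

22.6627 m


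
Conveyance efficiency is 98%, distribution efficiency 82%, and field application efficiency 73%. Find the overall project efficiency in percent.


Ec = 0.98, Eb = 0.82, Ea = 0.73
E = 0.98 * 0.82 * 0.73 * 100 = 58.6628%

58.6628 %


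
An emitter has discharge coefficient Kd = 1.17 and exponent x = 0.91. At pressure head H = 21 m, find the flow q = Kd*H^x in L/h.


q = Kd * H^x = 1.17 * 21^0.91 = 1.17 * 15.966862

18.6812 L/h


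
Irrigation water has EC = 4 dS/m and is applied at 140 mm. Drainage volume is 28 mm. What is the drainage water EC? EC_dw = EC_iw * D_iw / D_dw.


EC_dw = EC_iw * D_iw / D_dw
EC_dw = 4 * 140 / 28
EC_dw = 560 / 28

20.0000 dS/m


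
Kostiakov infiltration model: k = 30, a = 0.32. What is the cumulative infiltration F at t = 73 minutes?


F = k * t^a = 30 * 73^0.32
F = 30 * 3.946965

118.4090 mm


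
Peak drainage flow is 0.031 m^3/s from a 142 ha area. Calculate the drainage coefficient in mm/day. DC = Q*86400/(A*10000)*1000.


DC = Q * 86400 / (A * 10000) * 1000
DC = 0.031 * 86400 / (142 * 10000) * 1000
DC = 2678400.0000 / 1420000

1.8862 mm/day


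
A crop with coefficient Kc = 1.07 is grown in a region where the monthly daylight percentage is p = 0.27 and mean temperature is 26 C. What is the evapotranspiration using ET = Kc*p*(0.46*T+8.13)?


ET = Kc * p * (0.46*T + 8.13)
ET = 1.07 * 0.27 * (0.46*26 + 8.13)
ET = 1.07 * 0.27 * 20.0900

5.8040 mm/day


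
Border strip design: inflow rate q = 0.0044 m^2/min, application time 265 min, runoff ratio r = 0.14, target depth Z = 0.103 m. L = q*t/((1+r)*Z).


L = q*t/((1+r)*Z)
L = 0.0044*265/((1+0.14)*0.103)
L = 1.166/0.11742

9.9302 m


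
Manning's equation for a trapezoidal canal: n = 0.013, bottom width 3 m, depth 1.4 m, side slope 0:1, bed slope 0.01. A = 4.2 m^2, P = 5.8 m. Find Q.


R = A/P = 4.2/5.8 = 0.724138
Q = (1/0.013) * 4.2 * 0.724138^(2/3) * 0.01^0.5

26.0527 m^3/s


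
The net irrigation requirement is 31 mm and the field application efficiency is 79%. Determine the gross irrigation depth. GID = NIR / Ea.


Ea = 79% = 0.79
GID = NIR / Ea = 31 / 0.79 = 39.2405 mm

39.2405 mm


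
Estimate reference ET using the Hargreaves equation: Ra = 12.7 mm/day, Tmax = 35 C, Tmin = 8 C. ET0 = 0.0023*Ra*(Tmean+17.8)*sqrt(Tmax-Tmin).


Tmean = (Tmax + Tmin)/2 = (35 + 8)/2 = 21.5
ET0 = 0.0023 * 12.7 * (21.5 + 17.8) * sqrt(35 - 8)
ET0 = 0.0023 * 12.7 * 39.3 * 5.196152

5.9649 mm/day


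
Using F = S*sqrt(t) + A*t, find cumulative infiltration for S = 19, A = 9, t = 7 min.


F = S*sqrt(t) + A*t
F = 19*sqrt(7) + 9*7
F = 19*2.645751 + 63

113.2693 mm


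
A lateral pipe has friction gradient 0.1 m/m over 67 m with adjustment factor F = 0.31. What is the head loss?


hf = J * L * F = 0.1 * 67 * 0.31 = 2.0770 m

2.0770 m


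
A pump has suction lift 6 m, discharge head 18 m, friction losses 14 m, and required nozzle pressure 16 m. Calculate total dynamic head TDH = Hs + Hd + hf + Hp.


TDH = Hs + Hd + hf + Hp = 6 + 18 + 14 + 16 = 54

54 m


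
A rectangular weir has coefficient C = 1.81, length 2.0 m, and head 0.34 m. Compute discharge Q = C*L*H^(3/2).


Q = C * L * H^(3/2) = 1.81 * 2.0 * 0.34^1.5 = 1.81 * 2.0 * 0.198252

0.7177 m^3/s


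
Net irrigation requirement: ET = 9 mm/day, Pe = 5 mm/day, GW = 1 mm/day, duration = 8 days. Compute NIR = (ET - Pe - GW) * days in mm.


Daily deficit = ET - Pe - GW = 9 - 5 - 1 = 3 mm/day
NIR = 3 * 8 = 24 mm

24.0000 mm


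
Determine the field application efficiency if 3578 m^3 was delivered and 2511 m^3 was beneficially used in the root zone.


Ea = V_root / V_field * 100 = 2511 / 3578 * 100 = 70.1789%

70.1789 %


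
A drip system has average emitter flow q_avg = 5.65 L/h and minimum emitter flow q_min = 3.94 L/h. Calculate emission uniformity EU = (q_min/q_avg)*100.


EU = (q_min/q_avg)*100 = (3.94/5.65)*100 = 69.7345%

69.7345 %


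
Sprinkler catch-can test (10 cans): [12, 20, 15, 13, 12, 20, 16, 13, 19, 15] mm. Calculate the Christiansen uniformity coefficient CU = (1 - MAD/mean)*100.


mean = 15.500000 mm
MAD = 2.600000 mm
CU = (1 - 2.600000/15.500000)*100

83.2258 %


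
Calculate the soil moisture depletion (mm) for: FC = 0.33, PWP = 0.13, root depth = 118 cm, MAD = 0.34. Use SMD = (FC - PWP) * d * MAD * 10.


SMD = (FC - PWP) * d * MAD * 10
SMD = (0.33 - 0.13) * 118 * 0.34 * 10
SMD = 0.2000 * 118 * 0.34 * 10

80.2400 mm


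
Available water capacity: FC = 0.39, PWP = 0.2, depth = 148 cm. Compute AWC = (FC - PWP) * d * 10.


AWC = (FC - PWP) * d * 10
AWC = (0.39 - 0.2) * 148 * 10
AWC = 0.1900 * 148 * 10

281.2000 mm


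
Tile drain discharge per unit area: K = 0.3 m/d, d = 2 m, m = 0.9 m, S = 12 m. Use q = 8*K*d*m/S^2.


q = 8*K*d*m/S^2
q = 8*0.3*2*0.9/12^2
q = 4.3200 / 144

0.0300 m/d


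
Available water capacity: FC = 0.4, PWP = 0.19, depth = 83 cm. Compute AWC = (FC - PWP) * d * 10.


AWC = (FC - PWP) * d * 10
AWC = (0.4 - 0.19) * 83 * 10
AWC = 0.2100 * 83 * 10

174.3000 mm


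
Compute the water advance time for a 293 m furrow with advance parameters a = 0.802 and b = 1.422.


t = (L/a)^(1/b)
t = (293/0.802)^(1/1.422)
t = 365.336658^(1/1.422)

63.4126 min


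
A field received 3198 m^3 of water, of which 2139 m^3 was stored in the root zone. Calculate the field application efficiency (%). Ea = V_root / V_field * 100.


Ea = V_root / V_field * 100 = 2139 / 3198 * 100 = 66.8856%

66.8856 %


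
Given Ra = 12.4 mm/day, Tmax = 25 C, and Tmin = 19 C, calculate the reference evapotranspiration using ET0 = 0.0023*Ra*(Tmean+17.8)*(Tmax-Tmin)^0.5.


Tmean = (Tmax + Tmin)/2 = (25 + 19)/2 = 22.0
ET0 = 0.0023 * 12.4 * (22.0 + 17.8) * sqrt(25 - 19)
ET0 = 0.0023 * 12.4 * 39.8 * 2.449490

2.7804 mm/day


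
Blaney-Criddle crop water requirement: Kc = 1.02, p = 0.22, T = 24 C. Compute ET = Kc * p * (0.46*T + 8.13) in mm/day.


ET = Kc * p * (0.46*T + 8.13)
ET = 1.02 * 0.22 * (0.46*24 + 8.13)
ET = 1.02 * 0.22 * 19.1700

4.3017 mm/day


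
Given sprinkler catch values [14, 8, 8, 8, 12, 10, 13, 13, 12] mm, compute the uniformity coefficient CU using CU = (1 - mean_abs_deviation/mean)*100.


mean = 10.888889 mm
MAD = 2.123457 mm
CU = (1 - 2.123457/10.888889)*100

80.4989 %


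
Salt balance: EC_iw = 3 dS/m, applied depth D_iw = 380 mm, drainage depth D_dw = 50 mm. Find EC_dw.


EC_dw = EC_iw * D_iw / D_dw
EC_dw = 3 * 380 / 50
EC_dw = 1140 / 50

22.8000 dS/m


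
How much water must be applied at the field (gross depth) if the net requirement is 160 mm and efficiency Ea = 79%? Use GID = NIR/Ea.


Ea = 79% = 0.79
GID = NIR / Ea = 160 / 0.79 = 202.5316 mm

202.5316 mm


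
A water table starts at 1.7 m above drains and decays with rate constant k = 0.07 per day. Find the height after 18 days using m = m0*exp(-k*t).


m = m0 * exp(-k*t)
m = 1.7 * exp(-0.07 * 18)
m = 1.7 * exp(-1.2600)

0.4822 m


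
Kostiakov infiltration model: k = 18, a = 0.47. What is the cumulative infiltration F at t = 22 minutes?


F = k * t^a = 18 * 22^0.47
F = 18 * 4.275025

76.9505 mm


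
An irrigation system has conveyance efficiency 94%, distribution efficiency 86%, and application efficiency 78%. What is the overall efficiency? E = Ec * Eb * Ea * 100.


Ec = 0.94, Eb = 0.86, Ea = 0.78
E = 0.94 * 0.86 * 0.78 * 100 = 63.0552%

63.0552 %


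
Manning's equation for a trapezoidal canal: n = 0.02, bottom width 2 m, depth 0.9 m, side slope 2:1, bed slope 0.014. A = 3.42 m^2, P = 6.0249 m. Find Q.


R = A/P = 3.42/6.0249 = 0.567644
Q = (1/0.02) * 3.42 * 0.567644^(2/3) * 0.014^0.5

13.8711 m^3/s


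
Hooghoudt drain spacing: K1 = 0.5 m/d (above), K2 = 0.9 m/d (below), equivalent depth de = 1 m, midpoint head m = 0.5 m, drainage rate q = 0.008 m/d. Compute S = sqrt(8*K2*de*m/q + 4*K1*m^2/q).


S^2 = 8*K2*de*m/q + 4*K1*m^2/q
S^2 = 8*0.9*1*0.5/0.008 + 4*0.5*0.5^2/0.008
S = sqrt(512.5000)

22.6385 m


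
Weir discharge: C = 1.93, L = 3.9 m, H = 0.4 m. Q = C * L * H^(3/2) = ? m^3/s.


Q = C * L * H^(3/2) = 1.93 * 3.9 * 0.4^1.5 = 1.93 * 3.9 * 0.252982

1.9042 m^3/s


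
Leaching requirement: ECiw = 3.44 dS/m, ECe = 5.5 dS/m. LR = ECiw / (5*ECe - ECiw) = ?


LR = ECiw / (5*ECe - ECiw)
LR = 3.44 / (5*5.5 - 3.44)
LR = 3.44 / 24.0600

0.1430


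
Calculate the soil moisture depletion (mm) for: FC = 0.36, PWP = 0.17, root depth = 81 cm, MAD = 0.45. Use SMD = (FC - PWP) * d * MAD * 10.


SMD = (FC - PWP) * d * MAD * 10
SMD = (0.36 - 0.17) * 81 * 0.45 * 10
SMD = 0.1900 * 81 * 0.45 * 10

69.2550 mm


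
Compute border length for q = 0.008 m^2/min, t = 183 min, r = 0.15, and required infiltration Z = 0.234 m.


L = q*t/((1+r)*Z)
L = 0.008*183/((1+0.15)*0.234)
L = 1.464/0.2691

5.4404 m


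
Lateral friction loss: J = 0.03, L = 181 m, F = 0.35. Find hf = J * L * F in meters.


hf = J * L * F = 0.03 * 181 * 0.35 = 1.9005 m

1.9005 m


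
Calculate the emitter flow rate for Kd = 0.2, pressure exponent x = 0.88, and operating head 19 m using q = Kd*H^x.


q = Kd * H^x = 0.2 * 19^0.88 = 0.2 * 13.344527

2.6689 L/h


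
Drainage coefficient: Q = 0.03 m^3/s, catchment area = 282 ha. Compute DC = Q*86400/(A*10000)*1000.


DC = Q * 86400 / (A * 10000) * 1000
DC = 0.03 * 86400 / (282 * 10000) * 1000
DC = 2592000.0000 / 2820000

0.9191 mm/day


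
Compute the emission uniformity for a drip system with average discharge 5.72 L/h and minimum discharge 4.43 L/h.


EU = (q_min/q_avg)*100 = (4.43/5.72)*100 = 77.4476%

77.4476 %


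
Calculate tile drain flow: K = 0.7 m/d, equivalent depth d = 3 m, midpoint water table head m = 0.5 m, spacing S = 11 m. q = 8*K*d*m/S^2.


q = 8*K*d*m/S^2
q = 8*0.7*3*0.5/11^2
q = 8.4000 / 121

0.0694 m/d


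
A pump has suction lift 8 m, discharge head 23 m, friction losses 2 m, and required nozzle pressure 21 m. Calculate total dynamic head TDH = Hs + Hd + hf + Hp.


TDH = Hs + Hd + hf + Hp = 8 + 23 + 2 + 21 = 54

54 m


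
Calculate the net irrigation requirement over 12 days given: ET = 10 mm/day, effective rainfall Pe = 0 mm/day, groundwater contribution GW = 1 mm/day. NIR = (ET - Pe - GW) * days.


Daily deficit = ET - Pe - GW = 10 - 0 - 1 = 9 mm/day
NIR = 9 * 12 = 108 mm

108.0000 mm


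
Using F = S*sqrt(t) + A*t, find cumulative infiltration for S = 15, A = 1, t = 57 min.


F = S*sqrt(t) + A*t
F = 15*sqrt(57) + 1*57
F = 15*7.549834 + 57

170.2475 mm


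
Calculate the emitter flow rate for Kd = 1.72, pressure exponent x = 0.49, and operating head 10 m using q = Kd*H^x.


q = Kd * H^x = 1.72 * 10^0.49 = 1.72 * 3.090295

5.3153 L/h


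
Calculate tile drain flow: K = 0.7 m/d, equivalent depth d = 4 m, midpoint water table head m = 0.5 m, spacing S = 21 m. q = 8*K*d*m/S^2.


q = 8*K*d*m/S^2
q = 8*0.7*4*0.5/21^2
q = 11.2000 / 441

0.0254 m/d


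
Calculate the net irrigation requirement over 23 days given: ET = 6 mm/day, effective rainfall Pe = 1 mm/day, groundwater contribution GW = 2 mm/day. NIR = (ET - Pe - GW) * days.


Daily deficit = ET - Pe - GW = 6 - 1 - 2 = 3 mm/day
NIR = 3 * 23 = 69 mm

69.0000 mm


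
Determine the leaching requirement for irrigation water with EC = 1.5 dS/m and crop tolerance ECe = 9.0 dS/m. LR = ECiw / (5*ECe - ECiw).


LR = ECiw / (5*ECe - ECiw)
LR = 1.5 / (5*9.0 - 1.5)
LR = 1.5 / 43.5000

0.0345


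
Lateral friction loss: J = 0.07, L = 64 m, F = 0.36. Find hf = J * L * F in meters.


hf = J * L * F = 0.07 * 64 * 0.36 = 1.6128 m

1.6128 m


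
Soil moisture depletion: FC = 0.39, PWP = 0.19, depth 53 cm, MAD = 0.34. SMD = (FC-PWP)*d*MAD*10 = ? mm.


SMD = (FC - PWP) * d * MAD * 10
SMD = (0.39 - 0.19) * 53 * 0.34 * 10
SMD = 0.2000 * 53 * 0.34 * 10

36.0400 mm


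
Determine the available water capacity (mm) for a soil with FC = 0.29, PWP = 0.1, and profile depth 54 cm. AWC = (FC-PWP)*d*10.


AWC = (FC - PWP) * d * 10
AWC = (0.29 - 0.1) * 54 * 10
AWC = 0.1900 * 54 * 10

102.6000 mm


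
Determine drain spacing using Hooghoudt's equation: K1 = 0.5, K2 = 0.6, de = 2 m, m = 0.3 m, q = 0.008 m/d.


S^2 = 8*K2*de*m/q + 4*K1*m^2/q
S^2 = 8*0.6*2*0.3/0.008 + 4*0.5*0.3^2/0.008
S = sqrt(382.5000)

19.5576 m


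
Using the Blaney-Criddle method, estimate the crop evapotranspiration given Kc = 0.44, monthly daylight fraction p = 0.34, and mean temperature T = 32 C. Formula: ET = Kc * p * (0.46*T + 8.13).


ET = Kc * p * (0.46*T + 8.13)
ET = 0.44 * 0.34 * (0.46*32 + 8.13)
ET = 0.44 * 0.34 * 22.8500

3.4184 mm/day


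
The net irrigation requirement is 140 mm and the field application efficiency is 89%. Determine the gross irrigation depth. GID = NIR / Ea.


Ea = 89% = 0.89
GID = NIR / Ea = 140 / 0.89 = 157.3034 mm

157.3034 mm


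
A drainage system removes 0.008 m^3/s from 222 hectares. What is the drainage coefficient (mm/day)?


DC = Q * 86400 / (A * 10000) * 1000
DC = 0.008 * 86400 / (222 * 10000) * 1000
DC = 691200.0000 / 2220000

0.3114 mm/day


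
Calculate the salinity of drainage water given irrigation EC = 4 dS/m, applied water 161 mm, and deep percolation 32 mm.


EC_dw = EC_iw * D_iw / D_dw
EC_dw = 4 * 161 / 32
EC_dw = 644 / 32

20.1250 dS/m


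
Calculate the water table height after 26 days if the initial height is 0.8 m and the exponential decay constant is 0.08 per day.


m = m0 * exp(-k*t)
m = 0.8 * exp(-0.08 * 26)
m = 0.8 * exp(-2.0800)

0.0999 m


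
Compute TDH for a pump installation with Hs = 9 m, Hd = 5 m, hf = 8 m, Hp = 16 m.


TDH = Hs + Hd + hf + Hp = 9 + 5 + 8 + 16 = 38

38 m


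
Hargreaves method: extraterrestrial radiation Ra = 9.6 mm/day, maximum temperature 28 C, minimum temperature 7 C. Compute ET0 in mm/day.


Tmean = (Tmax + Tmin)/2 = (28 + 7)/2 = 17.5
ET0 = 0.0023 * 9.6 * (17.5 + 17.8) * sqrt(28 - 7)
ET0 = 0.0023 * 9.6 * 35.3 * 4.582576

3.5718 mm/day


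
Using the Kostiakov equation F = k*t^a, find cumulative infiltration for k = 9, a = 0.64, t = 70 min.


F = k * t^a = 9 * 70^0.64
F = 9 * 15.165710

136.4914 mm


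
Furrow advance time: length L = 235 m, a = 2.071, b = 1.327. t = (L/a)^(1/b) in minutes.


t = (L/a)^(1/b)
t = (235/2.071)^(1/1.327)
t = 113.471753^(1/1.327)

35.3607 min


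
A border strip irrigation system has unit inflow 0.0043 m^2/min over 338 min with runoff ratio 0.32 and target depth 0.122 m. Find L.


L = q*t/((1+r)*Z)
L = 0.0043*338/((1+0.32)*0.122)
L = 1.4534/0.16104

9.0251 m


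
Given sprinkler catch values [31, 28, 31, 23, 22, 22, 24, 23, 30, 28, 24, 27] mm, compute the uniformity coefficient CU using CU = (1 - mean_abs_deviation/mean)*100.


mean = 26.083333 mm
MAD = 3.083333 mm
CU = (1 - 3.083333/26.083333)*100

88.1789 %


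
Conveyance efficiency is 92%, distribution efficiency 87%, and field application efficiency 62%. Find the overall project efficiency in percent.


Ec = 0.92, Eb = 0.87, Ea = 0.62
E = 0.92 * 0.87 * 0.62 * 100 = 49.6248%

49.6248 %


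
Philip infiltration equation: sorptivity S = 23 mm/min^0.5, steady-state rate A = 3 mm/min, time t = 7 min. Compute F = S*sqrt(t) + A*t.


F = S*sqrt(t) + A*t
F = 23*sqrt(7) + 3*7
F = 23*2.645751 + 21

81.8523 mm


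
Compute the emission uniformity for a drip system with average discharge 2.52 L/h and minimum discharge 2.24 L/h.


EU = (q_min/q_avg)*100 = (2.24/2.52)*100 = 88.8889%

88.8889 %


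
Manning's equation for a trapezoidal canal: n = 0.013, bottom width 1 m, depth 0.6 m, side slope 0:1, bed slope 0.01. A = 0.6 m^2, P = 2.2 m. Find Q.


R = A/P = 0.6/2.2 = 0.272727
Q = (1/0.013) * 0.6 * 0.272727^(2/3) * 0.01^0.5

1.9410 m^3/s


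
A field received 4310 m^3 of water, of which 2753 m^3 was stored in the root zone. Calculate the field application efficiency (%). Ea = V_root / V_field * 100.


Ea = V_root / V_field * 100 = 2753 / 4310 * 100 = 63.8747%

63.8747 %


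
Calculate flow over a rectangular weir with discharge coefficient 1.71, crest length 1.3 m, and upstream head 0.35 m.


Q = C * L * H^(3/2) = 1.71 * 1.3 * 0.35^1.5 = 1.71 * 1.3 * 0.207063

0.4603 m^3/s


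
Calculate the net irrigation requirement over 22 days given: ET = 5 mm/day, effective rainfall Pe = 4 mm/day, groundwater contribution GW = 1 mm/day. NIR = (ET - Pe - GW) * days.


Daily deficit = ET - Pe - GW = 5 - 4 - 1 = 0 mm/day
NIR = 0 * 22 = 0 mm

0 mm


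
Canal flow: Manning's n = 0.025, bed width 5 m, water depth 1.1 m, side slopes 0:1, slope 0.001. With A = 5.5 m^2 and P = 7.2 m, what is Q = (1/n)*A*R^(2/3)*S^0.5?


R = A/P = 5.5/7.2 = 0.763889
Q = (1/0.025) * 5.5 * 0.763889^(2/3) * 0.001^0.5

5.8136 m^3/s


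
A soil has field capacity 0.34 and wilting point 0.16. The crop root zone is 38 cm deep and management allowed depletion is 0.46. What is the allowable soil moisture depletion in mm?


SMD = (FC - PWP) * d * MAD * 10
SMD = (0.34 - 0.16) * 38 * 0.46 * 10
SMD = 0.1800 * 38 * 0.46 * 10

31.4640 mm


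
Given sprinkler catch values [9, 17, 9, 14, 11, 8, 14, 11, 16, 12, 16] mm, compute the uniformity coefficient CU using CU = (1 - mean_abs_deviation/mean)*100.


mean = 12.454545 mm
MAD = 2.677686 mm
CU = (1 - 2.677686/12.454545)*100

78.5003 %


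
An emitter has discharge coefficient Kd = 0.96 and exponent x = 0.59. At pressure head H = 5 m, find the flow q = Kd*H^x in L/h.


q = Kd * H^x = 0.96 * 5^0.59 = 0.96 * 2.584594

2.4812 L/h


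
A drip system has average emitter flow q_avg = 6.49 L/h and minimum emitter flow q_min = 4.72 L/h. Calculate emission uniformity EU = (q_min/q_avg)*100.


EU = (q_min/q_avg)*100 = (4.72/6.49)*100 = 72.7273%

72.7273 %


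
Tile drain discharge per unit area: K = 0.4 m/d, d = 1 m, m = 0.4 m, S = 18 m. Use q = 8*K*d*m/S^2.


q = 8*K*d*m/S^2
q = 8*0.4*1*0.4/18^2
q = 1.2800 / 324

0.0040 m/d


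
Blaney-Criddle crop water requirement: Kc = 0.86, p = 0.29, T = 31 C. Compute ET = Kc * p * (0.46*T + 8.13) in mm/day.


ET = Kc * p * (0.46*T + 8.13)
ET = 0.86 * 0.29 * (0.46*31 + 8.13)
ET = 0.86 * 0.29 * 22.3900

5.5841 mm/day


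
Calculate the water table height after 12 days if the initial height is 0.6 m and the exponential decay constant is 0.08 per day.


m = m0 * exp(-k*t)
m = 0.6 * exp(-0.08 * 12)
m = 0.6 * exp(-0.9600)

0.2297 m


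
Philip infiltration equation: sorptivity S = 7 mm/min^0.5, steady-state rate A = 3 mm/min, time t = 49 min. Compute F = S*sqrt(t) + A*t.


F = S*sqrt(t) + A*t
F = 7*sqrt(49) + 3*49
F = 7*7.000000 + 147

196.0000 mm


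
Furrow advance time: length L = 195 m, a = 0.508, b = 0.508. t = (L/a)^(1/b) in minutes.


t = (L/a)^(1/b)
t = (195/0.508)^(1/0.508)
t = 383.858268^(1/0.508)

122166.0661 min


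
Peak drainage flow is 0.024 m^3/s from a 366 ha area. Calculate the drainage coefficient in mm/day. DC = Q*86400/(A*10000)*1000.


DC = Q * 86400 / (A * 10000) * 1000
DC = 0.024 * 86400 / (366 * 10000) * 1000
DC = 2073600.0000 / 3660000

0.5666 mm/day


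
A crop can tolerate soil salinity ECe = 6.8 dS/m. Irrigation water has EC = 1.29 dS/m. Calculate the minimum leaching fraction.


LR = ECiw / (5*ECe - ECiw)
LR = 1.29 / (5*6.8 - 1.29)
LR = 1.29 / 32.7100

0.0394


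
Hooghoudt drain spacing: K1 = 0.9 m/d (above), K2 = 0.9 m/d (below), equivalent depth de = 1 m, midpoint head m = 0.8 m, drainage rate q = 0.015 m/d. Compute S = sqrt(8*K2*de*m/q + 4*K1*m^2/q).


S^2 = 8*K2*de*m/q + 4*K1*m^2/q
S^2 = 8*0.9*1*0.8/0.015 + 4*0.9*0.8^2/0.015
S = sqrt(537.6000)

23.1862 m


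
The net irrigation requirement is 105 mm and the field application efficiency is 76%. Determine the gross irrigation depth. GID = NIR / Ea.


Ea = 76% = 0.76
GID = NIR / Ea = 105 / 0.76 = 138.1579 mm

138.1579 mm


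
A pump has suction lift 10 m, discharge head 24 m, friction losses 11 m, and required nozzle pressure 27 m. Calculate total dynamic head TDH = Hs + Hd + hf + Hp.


TDH = Hs + Hd + hf + Hp = 10 + 24 + 11 + 27 = 72

72 m


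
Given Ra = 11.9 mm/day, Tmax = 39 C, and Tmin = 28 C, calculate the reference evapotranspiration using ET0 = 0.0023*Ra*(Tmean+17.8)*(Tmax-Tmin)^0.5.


Tmean = (Tmax + Tmin)/2 = (39 + 28)/2 = 33.5
ET0 = 0.0023 * 11.9 * (33.5 + 17.8) * sqrt(39 - 28)
ET0 = 0.0023 * 11.9 * 51.3 * 3.316625

4.6568 mm/day
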